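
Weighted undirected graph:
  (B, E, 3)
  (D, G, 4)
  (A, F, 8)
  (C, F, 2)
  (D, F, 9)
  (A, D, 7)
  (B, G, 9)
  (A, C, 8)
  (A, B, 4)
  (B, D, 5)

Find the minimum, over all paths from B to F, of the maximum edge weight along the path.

A few of the B→F routes:
B -> A -> C -> F: max(4, 8, 2) = 8
B -> D -> A -> F: max(5, 7, 8) = 8
B -> D -> A -> C -> F: max(5, 7, 8, 2) = 8
B -> A -> D -> F: max(4, 7, 9) = 9
B -> A -> F: max(4, 8) = 8
The minimum achievable maximum is 8.

8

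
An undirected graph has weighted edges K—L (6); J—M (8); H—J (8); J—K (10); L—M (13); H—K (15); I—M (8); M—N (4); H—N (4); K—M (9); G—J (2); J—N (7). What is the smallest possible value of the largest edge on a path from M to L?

A few of the M→L routes:
M -> J -> K -> L: max(8, 10, 6) = 10
M -> N -> H -> J -> K -> L: max(4, 4, 8, 10, 6) = 10
M -> K -> L: max(9, 6) = 9
M -> N -> J -> K -> L: max(4, 7, 10, 6) = 10
Best route has worst link 9.

9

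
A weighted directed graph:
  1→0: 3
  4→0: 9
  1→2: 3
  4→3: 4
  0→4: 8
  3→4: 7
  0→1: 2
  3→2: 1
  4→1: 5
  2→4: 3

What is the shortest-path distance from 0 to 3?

Paths from 0 to 3:
0 → 1 → 2 → 4 → 3: 2 + 3 + 3 + 4 = 12
0 → 4 → 3: 8 + 4 = 12
Best route has total 12.

12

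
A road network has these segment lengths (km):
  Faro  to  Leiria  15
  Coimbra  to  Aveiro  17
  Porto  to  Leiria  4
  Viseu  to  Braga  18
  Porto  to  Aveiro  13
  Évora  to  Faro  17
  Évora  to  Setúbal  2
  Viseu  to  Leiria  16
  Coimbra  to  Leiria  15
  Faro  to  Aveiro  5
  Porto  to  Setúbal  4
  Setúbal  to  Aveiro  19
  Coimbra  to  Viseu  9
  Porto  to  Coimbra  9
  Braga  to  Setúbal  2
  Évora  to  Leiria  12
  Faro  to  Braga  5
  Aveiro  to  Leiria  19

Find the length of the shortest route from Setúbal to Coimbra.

Comparing a few candidate routes:
Setúbal-Porto-Coimbra: 4 + 9 = 13
Setúbal-Braga-Faro-Aveiro-Coimbra: 2 + 5 + 5 + 17 = 29
Setúbal-Braga-Viseu-Coimbra: 2 + 18 + 9 = 29
Setúbal-Porto-Leiria-Coimbra: 4 + 4 + 15 = 23
Setúbal-Évora-Leiria-Porto-Coimbra: 2 + 12 + 4 + 9 = 27
Best route has total 13 km.

13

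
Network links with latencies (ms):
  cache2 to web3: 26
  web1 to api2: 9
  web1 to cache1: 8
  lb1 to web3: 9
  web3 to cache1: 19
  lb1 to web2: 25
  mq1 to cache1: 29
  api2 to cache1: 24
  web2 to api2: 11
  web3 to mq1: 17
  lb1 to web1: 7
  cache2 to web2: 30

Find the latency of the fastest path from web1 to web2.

20

Some routes from web1 to web2:
web1-cache1-api2-web2: 8 + 24 + 11 = 43
web1-lb1-web2: 7 + 25 = 32
web1-api2-web2: 9 + 11 = 20
The minimum is 20 ms.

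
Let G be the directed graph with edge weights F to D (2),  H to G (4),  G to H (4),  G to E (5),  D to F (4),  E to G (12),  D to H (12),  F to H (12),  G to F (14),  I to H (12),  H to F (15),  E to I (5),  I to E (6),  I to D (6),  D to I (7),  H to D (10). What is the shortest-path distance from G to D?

14

Checking several routes:
G - H - F - D: 4 + 15 + 2 = 21
G - E - I - D: 5 + 5 + 6 = 16
G - F - D: 14 + 2 = 16
G - H - D: 4 + 10 = 14
Shortest: 14.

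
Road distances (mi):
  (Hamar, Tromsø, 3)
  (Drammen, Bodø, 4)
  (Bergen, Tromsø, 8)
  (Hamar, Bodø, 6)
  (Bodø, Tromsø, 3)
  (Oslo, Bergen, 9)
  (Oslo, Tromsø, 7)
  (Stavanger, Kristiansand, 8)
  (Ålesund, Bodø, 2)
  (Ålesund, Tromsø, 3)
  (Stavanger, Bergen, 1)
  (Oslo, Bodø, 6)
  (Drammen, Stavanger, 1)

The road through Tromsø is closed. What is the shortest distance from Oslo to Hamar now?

12

Candidate routes:
Oslo→Bodø→Hamar: 6 + 6 = 12
Oslo→Bergen→Stavanger→Drammen→Bodø→Hamar: 9 + 1 + 1 + 4 + 6 = 21
Best route has total 12 mi.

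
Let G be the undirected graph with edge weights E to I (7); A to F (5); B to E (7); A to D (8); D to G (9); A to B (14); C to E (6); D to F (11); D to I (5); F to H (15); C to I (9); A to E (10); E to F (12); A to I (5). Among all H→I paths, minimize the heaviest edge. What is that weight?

Comparing a few candidate routes:
H → F → E → I: max(15, 12, 7) = 15
H → F → E → A → D → I: max(15, 12, 10, 8, 5) = 15
H → F → E → A → I: max(15, 12, 10, 5) = 15
Best route has worst link 15.

15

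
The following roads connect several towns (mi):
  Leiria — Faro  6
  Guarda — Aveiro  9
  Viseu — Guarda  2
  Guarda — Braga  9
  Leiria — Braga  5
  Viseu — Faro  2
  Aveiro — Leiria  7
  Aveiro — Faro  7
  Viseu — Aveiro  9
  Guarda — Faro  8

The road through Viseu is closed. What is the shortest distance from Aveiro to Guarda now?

Candidate routes:
Aveiro - Leiria - Faro - Guarda: 7 + 6 + 8 = 21
Aveiro - Leiria - Braga - Guarda: 7 + 5 + 9 = 21
Aveiro - Guarda: 9
Aveiro - Faro - Guarda: 7 + 8 = 15
Aveiro - Faro - Leiria - Braga - Guarda: 7 + 6 + 5 + 9 = 27
Shortest: 9 mi.

9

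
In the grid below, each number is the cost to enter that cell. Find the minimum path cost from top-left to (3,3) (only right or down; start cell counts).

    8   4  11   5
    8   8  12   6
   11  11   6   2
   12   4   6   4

40

Path (0,0) → (0,1) → (0,2) → (0,3) → (1,3) → (2,3) → (3,3): 8 + 4 + 11 + 5 + 6 + 2 + 4 = 40.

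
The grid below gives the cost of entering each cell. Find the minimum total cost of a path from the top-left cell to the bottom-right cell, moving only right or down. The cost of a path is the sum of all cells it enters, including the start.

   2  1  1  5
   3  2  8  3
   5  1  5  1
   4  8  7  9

21

One optimal route is r0c0 r0c1 r1c1 r2c1 r2c2 r2c3 r3c3.
Its cost is 2 + 1 + 2 + 1 + 5 + 1 + 9 = 21.
For comparison, the top-then-right route costs 22.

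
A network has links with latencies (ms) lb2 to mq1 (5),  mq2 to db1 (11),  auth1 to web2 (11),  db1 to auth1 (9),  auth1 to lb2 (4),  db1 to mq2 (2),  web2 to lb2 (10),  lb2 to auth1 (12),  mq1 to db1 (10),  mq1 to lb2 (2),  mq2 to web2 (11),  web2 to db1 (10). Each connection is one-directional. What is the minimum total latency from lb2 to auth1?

Candidate routes:
lb2→auth1: 12
lb2→mq1→db1→auth1: 5 + 10 + 9 = 24
The minimum is 12 ms.

12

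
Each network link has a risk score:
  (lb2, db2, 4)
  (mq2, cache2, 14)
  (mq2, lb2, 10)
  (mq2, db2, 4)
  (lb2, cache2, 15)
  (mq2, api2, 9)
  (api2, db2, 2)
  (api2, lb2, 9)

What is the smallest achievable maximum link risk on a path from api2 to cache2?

14

Comparing a few candidate routes:
api2 -> mq2 -> cache2: max(9, 14) = 14
api2 -> db2 -> lb2 -> mq2 -> cache2: max(2, 4, 10, 14) = 14
api2 -> db2 -> mq2 -> cache2: max(2, 4, 14) = 14
Smallest bottleneck: 14.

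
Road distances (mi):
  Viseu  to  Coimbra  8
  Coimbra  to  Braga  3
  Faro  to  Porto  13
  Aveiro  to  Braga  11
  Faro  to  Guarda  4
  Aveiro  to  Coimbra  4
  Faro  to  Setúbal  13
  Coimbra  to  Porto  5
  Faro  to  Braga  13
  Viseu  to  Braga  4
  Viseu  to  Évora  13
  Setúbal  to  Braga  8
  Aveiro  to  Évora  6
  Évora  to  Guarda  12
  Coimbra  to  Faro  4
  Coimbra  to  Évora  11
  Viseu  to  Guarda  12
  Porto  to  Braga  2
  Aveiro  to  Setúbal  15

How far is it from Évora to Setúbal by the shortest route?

Checking several routes:
Évora - Aveiro - Coimbra - Braga - Setúbal: 6 + 4 + 3 + 8 = 21
Évora - Aveiro - Braga - Setúbal: 6 + 11 + 8 = 25
Évora - Coimbra - Braga - Setúbal: 11 + 3 + 8 = 22
Évora - Viseu - Braga - Setúbal: 13 + 4 + 8 = 25
Évora - Aveiro - Setúbal: 6 + 15 = 21
Best route has total 21 mi.

21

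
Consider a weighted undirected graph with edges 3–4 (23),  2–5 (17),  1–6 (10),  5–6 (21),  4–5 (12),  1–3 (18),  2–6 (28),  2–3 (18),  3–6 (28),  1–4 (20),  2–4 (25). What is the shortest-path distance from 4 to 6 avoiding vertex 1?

A few of the 4→6 routes:
4 -> 3 -> 6: 23 + 28 = 51
4 -> 2 -> 6: 25 + 28 = 53
4 -> 5 -> 6: 12 + 21 = 33
Best route has total 33.

33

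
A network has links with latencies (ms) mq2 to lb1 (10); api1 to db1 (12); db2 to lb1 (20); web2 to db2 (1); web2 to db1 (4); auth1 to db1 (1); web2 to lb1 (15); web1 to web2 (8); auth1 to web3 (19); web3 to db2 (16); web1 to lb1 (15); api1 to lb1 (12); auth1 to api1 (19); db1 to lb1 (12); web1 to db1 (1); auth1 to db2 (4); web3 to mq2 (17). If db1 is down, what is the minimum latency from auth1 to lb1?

20

Checking several routes:
auth1 → api1 → lb1: 19 + 12 = 31
auth1 → db2 → lb1: 4 + 20 = 24
auth1 → db2 → web2 → web1 → lb1: 4 + 1 + 8 + 15 = 28
auth1 → db2 → web2 → lb1: 4 + 1 + 15 = 20
auth1 → web3 → mq2 → lb1: 19 + 17 + 10 = 46
auth1 → db2 → web3 → mq2 → lb1: 4 + 16 + 17 + 10 = 47
Best route has total 20 ms.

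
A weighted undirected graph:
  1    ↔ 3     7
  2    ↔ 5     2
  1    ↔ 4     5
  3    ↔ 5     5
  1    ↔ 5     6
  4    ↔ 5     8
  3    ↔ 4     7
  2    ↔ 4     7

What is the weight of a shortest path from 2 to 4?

A few of the 2→4 routes:
2-5-1-4: 2 + 6 + 5 = 13
2-5-4: 2 + 8 = 10
2-4: 7
2-5-3-1-4: 2 + 5 + 7 + 5 = 19
2-5-3-4: 2 + 5 + 7 = 14
Shortest: 7.

7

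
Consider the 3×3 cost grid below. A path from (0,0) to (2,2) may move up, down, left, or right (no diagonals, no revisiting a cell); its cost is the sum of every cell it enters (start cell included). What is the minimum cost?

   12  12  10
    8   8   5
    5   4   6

35

One optimal route is (0,0) (1,0) (2,0) (2,1) (2,2).
Its cost is 12 + 8 + 5 + 4 + 6 = 35.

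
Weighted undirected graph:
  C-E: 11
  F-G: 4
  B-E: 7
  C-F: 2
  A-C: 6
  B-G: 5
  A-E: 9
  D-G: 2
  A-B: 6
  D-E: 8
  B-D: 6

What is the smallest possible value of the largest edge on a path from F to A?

6

A few of the F→A routes:
F - G - D - E - B - A: max(4, 2, 8, 7, 6) = 8
F - G - B - D - E - A: max(4, 5, 6, 8, 9) = 9
F - G - D - B - A: max(4, 2, 6, 6) = 6
F - G - B - A: max(4, 5, 6) = 6
F - G - B - E - A: max(4, 5, 7, 9) = 9
F - C - A: max(2, 6) = 6
Best route has worst link 6.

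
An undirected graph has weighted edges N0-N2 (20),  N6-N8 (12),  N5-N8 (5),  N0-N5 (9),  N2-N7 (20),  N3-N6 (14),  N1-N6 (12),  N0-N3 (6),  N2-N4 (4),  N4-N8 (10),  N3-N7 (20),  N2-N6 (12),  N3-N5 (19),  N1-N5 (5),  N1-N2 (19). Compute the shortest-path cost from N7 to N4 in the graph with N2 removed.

Comparing a few candidate routes:
N7-N3-N5-N8-N4: 20 + 19 + 5 + 10 = 54
N7-N3-N0-N5-N8-N4: 20 + 6 + 9 + 5 + 10 = 50
N7-N3-N6-N8-N4: 20 + 14 + 12 + 10 = 56
N7-N3-N6-N1-N5-N8-N4: 20 + 14 + 12 + 5 + 5 + 10 = 66
Best route has total 50.

50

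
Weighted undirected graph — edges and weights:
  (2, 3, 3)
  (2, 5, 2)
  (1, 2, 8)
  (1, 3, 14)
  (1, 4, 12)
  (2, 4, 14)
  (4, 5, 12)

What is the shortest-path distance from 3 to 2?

3

Candidate routes:
3→1→4→5→2: 14 + 12 + 12 + 2 = 40
3→2: 3
3→1→4→2: 14 + 12 + 14 = 40
3→1→2: 14 + 8 = 22
The minimum is 3.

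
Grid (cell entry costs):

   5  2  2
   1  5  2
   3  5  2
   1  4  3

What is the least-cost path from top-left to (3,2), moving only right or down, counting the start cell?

One optimal route is [0,0] -> [0,1] -> [0,2] -> [1,2] -> [2,2] -> [3,2].
Its cost is 5 + 2 + 2 + 2 + 2 + 3 = 16.

16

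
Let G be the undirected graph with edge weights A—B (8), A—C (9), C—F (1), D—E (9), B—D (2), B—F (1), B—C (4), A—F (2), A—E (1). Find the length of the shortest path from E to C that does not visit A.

13

Candidate routes:
E-D-B-F-C: 9 + 2 + 1 + 1 = 13
E-D-B-C: 9 + 2 + 4 = 15
The minimum is 13.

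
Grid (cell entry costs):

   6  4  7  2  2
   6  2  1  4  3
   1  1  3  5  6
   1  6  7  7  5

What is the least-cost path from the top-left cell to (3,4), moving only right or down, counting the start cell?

31

Best path: r0c0 -> r0c1 -> r1c1 -> r1c2 -> r1c3 -> r1c4 -> r2c4 -> r3c4
Cost: 6 + 4 + 2 + 1 + 4 + 3 + 6 + 5 = 31
For comparison, the top-then-right route costs 35.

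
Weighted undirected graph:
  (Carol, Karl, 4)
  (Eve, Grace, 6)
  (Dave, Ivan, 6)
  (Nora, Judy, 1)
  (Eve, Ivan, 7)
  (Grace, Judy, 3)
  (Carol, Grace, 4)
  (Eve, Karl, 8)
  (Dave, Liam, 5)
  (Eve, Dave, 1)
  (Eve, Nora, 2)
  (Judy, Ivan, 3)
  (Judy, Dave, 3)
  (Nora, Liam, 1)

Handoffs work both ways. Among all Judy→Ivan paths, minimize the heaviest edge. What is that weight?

Comparing a few candidate routes:
Judy-Dave-Ivan: max(3, 6) = 6
Judy-Grace-Eve-Dave-Ivan: max(3, 6, 1, 6) = 6
Judy-Ivan: max(3) = 3
Judy-Grace-Eve-Nora-Liam-Dave-Ivan: max(3, 6, 2, 1, 5, 6) = 6
Best route has worst link 3.

3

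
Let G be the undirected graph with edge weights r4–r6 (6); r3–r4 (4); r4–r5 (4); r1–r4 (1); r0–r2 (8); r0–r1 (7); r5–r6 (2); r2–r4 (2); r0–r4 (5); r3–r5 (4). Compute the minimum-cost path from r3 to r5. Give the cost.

4

Routes from r3 to r5:
r3-r5: 4
r3-r4-r6-r5: 4 + 6 + 2 = 12
r3-r4-r5: 4 + 4 = 8
The minimum is 4.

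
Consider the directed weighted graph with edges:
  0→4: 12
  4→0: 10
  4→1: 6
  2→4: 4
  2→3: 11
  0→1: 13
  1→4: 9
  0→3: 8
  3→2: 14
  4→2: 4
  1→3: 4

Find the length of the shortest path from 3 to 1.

Paths from 3 to 1:
3-2-4-0-1: 14 + 4 + 10 + 13 = 41
3-2-4-1: 14 + 4 + 6 = 24
Shortest: 24.

24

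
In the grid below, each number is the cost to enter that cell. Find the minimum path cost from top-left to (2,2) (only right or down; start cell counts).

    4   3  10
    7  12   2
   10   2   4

Cheapest: (0,0) (0,1) (0,2) (1,2) (2,2)
  4 + 3 + 10 + 2 + 4 = 23

23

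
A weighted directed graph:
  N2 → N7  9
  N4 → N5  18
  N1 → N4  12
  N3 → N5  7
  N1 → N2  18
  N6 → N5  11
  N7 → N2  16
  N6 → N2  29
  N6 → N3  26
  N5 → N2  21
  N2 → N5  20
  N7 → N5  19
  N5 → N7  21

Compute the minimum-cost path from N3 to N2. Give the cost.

28

Routes from N3 to N2:
N3→N5→N2: 7 + 21 = 28
N3→N5→N7→N2: 7 + 21 + 16 = 44
Best route has total 28.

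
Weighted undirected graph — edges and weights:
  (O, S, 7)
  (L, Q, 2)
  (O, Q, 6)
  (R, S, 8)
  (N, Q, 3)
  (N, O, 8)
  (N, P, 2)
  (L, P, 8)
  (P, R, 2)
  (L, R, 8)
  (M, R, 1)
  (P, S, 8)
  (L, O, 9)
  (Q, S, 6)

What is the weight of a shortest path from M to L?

Some routes from M to L:
M→R→P→S→Q→L: 1 + 2 + 8 + 6 + 2 = 19
M→R→S→Q→L: 1 + 8 + 6 + 2 = 17
M→R→L: 1 + 8 = 9
M→R→P→N→Q→L: 1 + 2 + 2 + 3 + 2 = 10
M→R→P→L: 1 + 2 + 8 = 11
Shortest: 9.

9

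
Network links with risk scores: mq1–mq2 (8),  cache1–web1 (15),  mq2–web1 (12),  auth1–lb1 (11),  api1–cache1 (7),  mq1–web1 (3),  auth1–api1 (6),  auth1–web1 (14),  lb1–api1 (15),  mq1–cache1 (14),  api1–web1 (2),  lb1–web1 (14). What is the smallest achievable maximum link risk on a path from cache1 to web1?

Checking several routes:
cache1 -> mq1 -> mq2 -> web1: max(14, 8, 12) = 14
cache1 -> api1 -> web1: max(7, 2) = 7
cache1 -> mq1 -> web1: max(14, 3) = 14
Best route has worst link 7.

7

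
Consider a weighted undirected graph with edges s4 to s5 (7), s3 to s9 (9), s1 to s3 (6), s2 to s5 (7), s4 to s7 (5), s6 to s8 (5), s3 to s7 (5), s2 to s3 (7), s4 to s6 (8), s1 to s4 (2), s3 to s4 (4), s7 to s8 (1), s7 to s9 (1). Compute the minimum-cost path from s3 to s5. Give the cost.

11

Some routes from s3 to s5:
s3 - s4 - s5: 4 + 7 = 11
s3 - s2 - s5: 7 + 7 = 14
s3 - s1 - s4 - s5: 6 + 2 + 7 = 15
Best route has total 11.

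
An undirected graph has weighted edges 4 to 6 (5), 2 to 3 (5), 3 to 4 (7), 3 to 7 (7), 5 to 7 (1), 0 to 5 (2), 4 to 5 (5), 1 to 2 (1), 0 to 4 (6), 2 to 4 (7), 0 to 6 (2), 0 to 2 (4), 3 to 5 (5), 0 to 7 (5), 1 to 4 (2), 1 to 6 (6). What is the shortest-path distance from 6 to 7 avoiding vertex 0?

A few of the 6→7 routes:
6→4→3→5→7: 5 + 7 + 5 + 1 = 18
6→4→3→7: 5 + 7 + 7 = 19
6→4→1→2→3→5→7: 5 + 2 + 1 + 5 + 5 + 1 = 19
6→1→4→5→7: 6 + 2 + 5 + 1 = 14
6→4→5→7: 5 + 5 + 1 = 11
6→1→2→3→5→7: 6 + 1 + 5 + 5 + 1 = 18
Best route has total 11.

11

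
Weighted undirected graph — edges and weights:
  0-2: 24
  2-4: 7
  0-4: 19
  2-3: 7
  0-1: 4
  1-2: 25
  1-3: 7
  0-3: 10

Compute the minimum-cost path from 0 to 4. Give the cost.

19

A few of the 0→4 routes:
0 -> 4: 19
0 -> 3 -> 2 -> 4: 10 + 7 + 7 = 24
0 -> 1 -> 3 -> 2 -> 4: 4 + 7 + 7 + 7 = 25
The minimum is 19.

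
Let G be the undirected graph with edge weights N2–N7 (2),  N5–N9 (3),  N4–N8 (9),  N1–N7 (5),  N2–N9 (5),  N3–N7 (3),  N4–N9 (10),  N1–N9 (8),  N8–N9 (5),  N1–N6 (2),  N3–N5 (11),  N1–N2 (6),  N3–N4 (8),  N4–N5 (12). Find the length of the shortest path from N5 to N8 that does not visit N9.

21

Routes from N5 to N8 avoiding N9:
N5-N4-N8: 12 + 9 = 21
N5-N3-N4-N8: 11 + 8 + 9 = 28
The minimum is 21.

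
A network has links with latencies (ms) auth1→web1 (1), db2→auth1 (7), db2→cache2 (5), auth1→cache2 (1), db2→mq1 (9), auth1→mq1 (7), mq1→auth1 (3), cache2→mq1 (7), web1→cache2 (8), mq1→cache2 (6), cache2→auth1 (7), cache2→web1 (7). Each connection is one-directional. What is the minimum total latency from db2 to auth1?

Checking several routes:
db2 → auth1: 7
db2 → mq1 → auth1: 9 + 3 = 12
db2 → cache2 → auth1: 5 + 7 = 12
Shortest: 7 ms.

7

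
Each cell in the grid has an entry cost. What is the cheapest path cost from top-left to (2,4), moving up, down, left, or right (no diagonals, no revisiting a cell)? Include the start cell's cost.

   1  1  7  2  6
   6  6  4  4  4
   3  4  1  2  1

One optimal route is (0,0)→(0,1)→(1,1)→(1,2)→(2,2)→(2,3)→(2,4).
Its cost is 1 + 1 + 6 + 4 + 1 + 2 + 1 = 16.

16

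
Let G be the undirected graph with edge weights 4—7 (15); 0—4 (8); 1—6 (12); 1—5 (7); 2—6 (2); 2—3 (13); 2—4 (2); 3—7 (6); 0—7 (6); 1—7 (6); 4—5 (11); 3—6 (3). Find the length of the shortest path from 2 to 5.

13

Checking several routes:
2 - 6 - 3 - 7 - 1 - 5: 2 + 3 + 6 + 6 + 7 = 24
2 - 3 - 7 - 1 - 5: 13 + 6 + 6 + 7 = 32
2 - 6 - 1 - 5: 2 + 12 + 7 = 21
2 - 4 - 7 - 1 - 5: 2 + 15 + 6 + 7 = 30
2 - 4 - 5: 2 + 11 = 13
2 - 4 - 0 - 7 - 1 - 5: 2 + 8 + 6 + 6 + 7 = 29
The minimum is 13.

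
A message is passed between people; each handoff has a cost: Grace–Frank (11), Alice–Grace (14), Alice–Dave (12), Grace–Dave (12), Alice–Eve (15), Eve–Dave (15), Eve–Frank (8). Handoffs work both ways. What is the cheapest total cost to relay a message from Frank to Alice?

Some routes from Frank to Alice:
Frank → Eve → Dave → Alice: 8 + 15 + 12 = 35
Frank → Grace → Dave → Alice: 11 + 12 + 12 = 35
Frank → Eve → Alice: 8 + 15 = 23
Frank → Grace → Alice: 11 + 14 = 25
The minimum is 23.

23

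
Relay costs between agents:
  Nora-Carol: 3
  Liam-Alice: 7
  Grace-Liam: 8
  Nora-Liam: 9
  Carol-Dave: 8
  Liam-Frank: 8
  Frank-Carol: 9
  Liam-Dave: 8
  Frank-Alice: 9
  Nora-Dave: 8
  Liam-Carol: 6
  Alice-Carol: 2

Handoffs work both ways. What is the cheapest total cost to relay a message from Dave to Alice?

A few of the Dave→Alice routes:
Dave - Liam - Alice: 8 + 7 = 15
Dave - Liam - Carol - Alice: 8 + 6 + 2 = 16
Dave - Carol - Alice: 8 + 2 = 10
Dave - Nora - Carol - Alice: 8 + 3 + 2 = 13
Best route has total 10.

10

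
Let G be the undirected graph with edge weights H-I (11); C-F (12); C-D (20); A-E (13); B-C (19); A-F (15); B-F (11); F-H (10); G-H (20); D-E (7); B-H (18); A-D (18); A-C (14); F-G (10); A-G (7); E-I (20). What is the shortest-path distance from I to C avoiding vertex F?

Checking several routes:
I → E → D → C: 20 + 7 + 20 = 47
I → H → B → C: 11 + 18 + 19 = 48
I → E → A → C: 20 + 13 + 14 = 47
The minimum is 47.

47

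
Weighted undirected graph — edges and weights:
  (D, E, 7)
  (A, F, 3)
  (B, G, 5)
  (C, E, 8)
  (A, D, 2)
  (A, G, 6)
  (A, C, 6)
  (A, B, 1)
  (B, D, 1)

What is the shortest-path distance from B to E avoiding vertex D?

Candidate routes:
B → A → C → E: 1 + 6 + 8 = 15
B → G → A → C → E: 5 + 6 + 6 + 8 = 25
Best route has total 15.

15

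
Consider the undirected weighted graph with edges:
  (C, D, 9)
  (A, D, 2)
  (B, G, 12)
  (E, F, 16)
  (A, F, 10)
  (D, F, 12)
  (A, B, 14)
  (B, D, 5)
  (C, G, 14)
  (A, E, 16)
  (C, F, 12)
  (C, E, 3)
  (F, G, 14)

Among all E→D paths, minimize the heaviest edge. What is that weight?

9

A few of the E→D routes:
E -> C -> F -> A -> D: max(3, 12, 10, 2) = 12
E -> C -> F -> D: max(3, 12, 12) = 12
E -> C -> D: max(3, 9) = 9
E -> C -> F -> G -> B -> A -> D: max(3, 12, 14, 12, 14, 2) = 14
Best route has worst link 9.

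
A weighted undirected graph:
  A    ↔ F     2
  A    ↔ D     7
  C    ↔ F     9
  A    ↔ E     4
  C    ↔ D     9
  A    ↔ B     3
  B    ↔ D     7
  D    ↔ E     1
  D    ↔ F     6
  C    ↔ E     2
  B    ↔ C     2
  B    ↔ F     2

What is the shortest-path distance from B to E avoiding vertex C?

7

Some routes from B to E avoiding C:
B→A→E: 3 + 4 = 7
B→F→D→E: 2 + 6 + 1 = 9
B→D→E: 7 + 1 = 8
B→A→D→E: 3 + 7 + 1 = 11
B→F→A→E: 2 + 2 + 4 = 8
Shortest: 7.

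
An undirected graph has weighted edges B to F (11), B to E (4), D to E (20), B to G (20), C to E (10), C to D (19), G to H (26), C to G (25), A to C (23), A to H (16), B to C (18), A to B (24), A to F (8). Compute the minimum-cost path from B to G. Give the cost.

Checking several routes:
B-F-A-H-G: 11 + 8 + 16 + 26 = 61
B-G: 20
B-E-C-G: 4 + 10 + 25 = 39
B-A-H-G: 24 + 16 + 26 = 66
B-F-A-C-G: 11 + 8 + 23 + 25 = 67
B-C-G: 18 + 25 = 43
The minimum is 20.

20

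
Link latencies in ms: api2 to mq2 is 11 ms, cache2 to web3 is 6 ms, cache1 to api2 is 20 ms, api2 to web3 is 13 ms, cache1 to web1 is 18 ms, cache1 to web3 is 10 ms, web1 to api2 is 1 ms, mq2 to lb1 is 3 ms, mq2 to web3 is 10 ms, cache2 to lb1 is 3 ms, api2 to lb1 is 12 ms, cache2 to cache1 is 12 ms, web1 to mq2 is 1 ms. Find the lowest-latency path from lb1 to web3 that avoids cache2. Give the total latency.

13

A few of the lb1→web3 routes:
lb1 → api2 → web3: 12 + 13 = 25
lb1 → api2 → web1 → mq2 → web3: 12 + 1 + 1 + 10 = 24
lb1 → mq2 → web1 → api2 → web3: 3 + 1 + 1 + 13 = 18
lb1 → mq2 → web3: 3 + 10 = 13
The minimum is 13 ms.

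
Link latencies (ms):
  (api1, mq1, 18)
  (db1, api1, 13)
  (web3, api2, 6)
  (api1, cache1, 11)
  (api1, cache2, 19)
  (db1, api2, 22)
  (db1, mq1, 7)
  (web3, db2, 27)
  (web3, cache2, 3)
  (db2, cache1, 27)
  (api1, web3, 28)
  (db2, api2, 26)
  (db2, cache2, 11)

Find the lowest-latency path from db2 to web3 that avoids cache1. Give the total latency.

14

A few of the db2→web3 routes:
db2 -> cache2 -> api1 -> mq1 -> db1 -> api2 -> web3: 11 + 19 + 18 + 7 + 22 + 6 = 83
db2 -> web3: 27
db2 -> cache2 -> api1 -> db1 -> api2 -> web3: 11 + 19 + 13 + 22 + 6 = 71
db2 -> cache2 -> api1 -> web3: 11 + 19 + 28 = 58
db2 -> api2 -> web3: 26 + 6 = 32
db2 -> cache2 -> web3: 11 + 3 = 14
Best route has total 14 ms.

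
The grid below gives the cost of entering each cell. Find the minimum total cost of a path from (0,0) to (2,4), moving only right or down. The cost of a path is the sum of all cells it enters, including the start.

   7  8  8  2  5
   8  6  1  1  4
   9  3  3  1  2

Best path: [0,0] -> [0,1] -> [1,1] -> [1,2] -> [1,3] -> [2,3] -> [2,4]
Cost: 7 + 8 + 6 + 1 + 1 + 1 + 2 = 26

26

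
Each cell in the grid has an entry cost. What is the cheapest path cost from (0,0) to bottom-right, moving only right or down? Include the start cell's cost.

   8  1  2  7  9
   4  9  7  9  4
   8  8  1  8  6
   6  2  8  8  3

36

Best path: (0,0)→(0,1)→(0,2)→(1,2)→(2,2)→(2,3)→(2,4)→(3,4)
Cost: 8 + 1 + 2 + 7 + 1 + 8 + 6 + 3 = 36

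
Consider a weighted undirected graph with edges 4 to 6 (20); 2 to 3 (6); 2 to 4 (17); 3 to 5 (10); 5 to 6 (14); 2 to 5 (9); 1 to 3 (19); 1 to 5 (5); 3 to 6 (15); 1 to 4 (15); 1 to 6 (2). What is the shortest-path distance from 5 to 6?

7

Checking several routes:
5 - 2 - 3 - 6: 9 + 6 + 15 = 30
5 - 6: 14
5 - 3 - 1 - 6: 10 + 19 + 2 = 31
5 - 2 - 3 - 1 - 6: 9 + 6 + 19 + 2 = 36
5 - 3 - 6: 10 + 15 = 25
5 - 1 - 6: 5 + 2 = 7
Best route has total 7.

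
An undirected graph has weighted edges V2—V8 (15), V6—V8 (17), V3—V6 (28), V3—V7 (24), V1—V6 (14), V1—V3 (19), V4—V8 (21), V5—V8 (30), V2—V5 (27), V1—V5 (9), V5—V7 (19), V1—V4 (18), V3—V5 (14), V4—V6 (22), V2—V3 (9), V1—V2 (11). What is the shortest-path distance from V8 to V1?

A few of the V8→V1 routes:
V8 → V2 → V1: 15 + 11 = 26
V8 → V6 → V1: 17 + 14 = 31
V8 → V4 → V1: 21 + 18 = 39
V8 → V5 → V1: 30 + 9 = 39
The minimum is 26.

26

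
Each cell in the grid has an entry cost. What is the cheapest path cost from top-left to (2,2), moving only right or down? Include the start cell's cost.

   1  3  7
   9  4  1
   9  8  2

11

Best path: [0,0] → [0,1] → [1,1] → [1,2] → [2,2]
Cost: 1 + 3 + 4 + 1 + 2 = 11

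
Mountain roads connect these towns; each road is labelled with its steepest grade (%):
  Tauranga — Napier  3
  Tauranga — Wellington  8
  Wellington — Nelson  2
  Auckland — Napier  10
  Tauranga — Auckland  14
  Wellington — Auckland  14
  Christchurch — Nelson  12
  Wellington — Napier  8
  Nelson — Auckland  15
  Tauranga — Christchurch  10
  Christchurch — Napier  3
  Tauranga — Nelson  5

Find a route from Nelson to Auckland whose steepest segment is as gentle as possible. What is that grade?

10

Some routes from Nelson to Auckland:
Nelson -> Tauranga -> Christchurch -> Napier -> Auckland: max(5, 10, 3, 10) = 10
Nelson -> Tauranga -> Wellington -> Napier -> Auckland: max(5, 8, 8, 10) = 10
Nelson -> Wellington -> Tauranga -> Napier -> Auckland: max(2, 8, 3, 10) = 10
Nelson -> Tauranga -> Napier -> Auckland: max(5, 3, 10) = 10
Nelson -> Wellington -> Tauranga -> Christchurch -> Napier -> Auckland: max(2, 8, 10, 3, 10) = 10
The minimum achievable maximum is 10%.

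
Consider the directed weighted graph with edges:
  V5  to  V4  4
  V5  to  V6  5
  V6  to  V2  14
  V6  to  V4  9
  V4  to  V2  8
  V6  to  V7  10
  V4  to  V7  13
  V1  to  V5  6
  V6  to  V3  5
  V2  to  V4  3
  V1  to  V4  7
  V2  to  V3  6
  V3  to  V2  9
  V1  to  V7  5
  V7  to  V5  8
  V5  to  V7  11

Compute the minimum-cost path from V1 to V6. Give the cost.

11

Candidate routes:
V1-V4-V7-V5-V6: 7 + 13 + 8 + 5 = 33
V1-V5-V6: 6 + 5 = 11
V1-V7-V5-V6: 5 + 8 + 5 = 18
The minimum is 11.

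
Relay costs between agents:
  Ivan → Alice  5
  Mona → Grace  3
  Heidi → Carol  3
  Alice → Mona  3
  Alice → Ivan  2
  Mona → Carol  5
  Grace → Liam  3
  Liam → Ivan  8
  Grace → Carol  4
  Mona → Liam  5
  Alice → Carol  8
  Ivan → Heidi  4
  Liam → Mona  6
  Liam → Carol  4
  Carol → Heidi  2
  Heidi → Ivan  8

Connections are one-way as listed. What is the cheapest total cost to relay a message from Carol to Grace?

21

Paths from Carol to Grace:
Carol - Heidi - Ivan - Alice - Mona - Grace: 2 + 8 + 5 + 3 + 3 = 21
Shortest: 21.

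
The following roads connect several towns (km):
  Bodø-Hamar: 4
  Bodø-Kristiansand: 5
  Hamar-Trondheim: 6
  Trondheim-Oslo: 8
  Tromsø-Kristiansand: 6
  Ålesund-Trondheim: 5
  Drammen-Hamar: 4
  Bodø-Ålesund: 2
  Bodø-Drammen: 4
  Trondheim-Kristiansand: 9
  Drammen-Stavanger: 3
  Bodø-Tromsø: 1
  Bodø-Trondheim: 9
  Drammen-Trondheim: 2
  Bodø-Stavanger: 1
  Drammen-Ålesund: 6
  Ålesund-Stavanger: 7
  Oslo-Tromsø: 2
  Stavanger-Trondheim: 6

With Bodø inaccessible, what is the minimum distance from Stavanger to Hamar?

Checking several routes:
Stavanger -> Trondheim -> Drammen -> Hamar: 6 + 2 + 4 = 12
Stavanger -> Ålesund -> Drammen -> Hamar: 7 + 6 + 4 = 17
Stavanger -> Drammen -> Trondheim -> Hamar: 3 + 2 + 6 = 11
Stavanger -> Ålesund -> Trondheim -> Hamar: 7 + 5 + 6 = 18
Stavanger -> Drammen -> Hamar: 3 + 4 = 7
Stavanger -> Trondheim -> Hamar: 6 + 6 = 12
The minimum is 7 km.

7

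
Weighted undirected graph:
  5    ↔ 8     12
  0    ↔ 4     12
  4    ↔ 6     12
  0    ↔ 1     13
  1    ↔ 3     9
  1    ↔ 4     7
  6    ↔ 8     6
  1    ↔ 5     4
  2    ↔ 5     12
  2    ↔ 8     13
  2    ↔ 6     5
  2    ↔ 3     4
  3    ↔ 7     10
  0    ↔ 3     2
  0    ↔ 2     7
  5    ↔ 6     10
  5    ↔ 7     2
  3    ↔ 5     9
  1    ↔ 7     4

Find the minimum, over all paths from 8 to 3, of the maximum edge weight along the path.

Some routes from 8 to 3:
8-6-2-0-3: max(6, 5, 7, 2) = 7
8-6-5-3: max(6, 10, 9) = 10
8-6-2-3: max(6, 5, 4) = 6
8-6-5-7-3: max(6, 10, 2, 10) = 10
The minimum achievable maximum is 6.

6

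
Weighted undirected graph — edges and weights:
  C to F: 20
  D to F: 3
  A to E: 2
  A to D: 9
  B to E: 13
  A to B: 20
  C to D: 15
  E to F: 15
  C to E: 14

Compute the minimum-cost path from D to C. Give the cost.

A few of the D→C routes:
D -> F -> C: 3 + 20 = 23
D -> A -> E -> C: 9 + 2 + 14 = 25
D -> C: 15
D -> A -> E -> F -> C: 9 + 2 + 15 + 20 = 46
D -> F -> E -> C: 3 + 15 + 14 = 32
Shortest: 15.

15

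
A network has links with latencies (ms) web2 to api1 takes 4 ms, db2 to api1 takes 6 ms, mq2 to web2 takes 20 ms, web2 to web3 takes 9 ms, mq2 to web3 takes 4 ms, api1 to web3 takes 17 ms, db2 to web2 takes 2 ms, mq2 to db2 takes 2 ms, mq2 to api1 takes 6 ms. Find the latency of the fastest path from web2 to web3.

8

Checking several routes:
web2 -> web3: 9
web2 -> db2 -> mq2 -> web3: 2 + 2 + 4 = 8
web2 -> api1 -> db2 -> mq2 -> web3: 4 + 6 + 2 + 4 = 16
web2 -> api1 -> web3: 4 + 17 = 21
web2 -> db2 -> api1 -> mq2 -> web3: 2 + 6 + 6 + 4 = 18
web2 -> api1 -> mq2 -> web3: 4 + 6 + 4 = 14
Best route has total 8 ms.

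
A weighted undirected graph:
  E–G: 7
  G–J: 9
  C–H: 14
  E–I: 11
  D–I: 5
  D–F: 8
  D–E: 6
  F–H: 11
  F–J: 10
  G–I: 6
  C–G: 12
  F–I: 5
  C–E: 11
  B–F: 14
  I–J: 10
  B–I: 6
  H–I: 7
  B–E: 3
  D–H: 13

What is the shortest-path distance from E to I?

9

Some routes from E to I:
E→B→I: 3 + 6 = 9
E→I: 11
E→D→I: 6 + 5 = 11
E→G→I: 7 + 6 = 13
Shortest: 9.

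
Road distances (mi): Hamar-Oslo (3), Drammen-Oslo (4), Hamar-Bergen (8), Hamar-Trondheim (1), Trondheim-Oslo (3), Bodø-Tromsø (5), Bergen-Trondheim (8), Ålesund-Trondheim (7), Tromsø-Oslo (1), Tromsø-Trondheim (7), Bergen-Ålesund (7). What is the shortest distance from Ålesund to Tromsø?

11

Comparing a few candidate routes:
Ålesund - Trondheim - Oslo - Tromsø: 7 + 3 + 1 = 11
Ålesund - Trondheim - Tromsø: 7 + 7 = 14
Ålesund - Bergen - Hamar - Oslo - Tromsø: 7 + 8 + 3 + 1 = 19
Ålesund - Bergen - Trondheim - Oslo - Tromsø: 7 + 8 + 3 + 1 = 19
Ålesund - Trondheim - Hamar - Oslo - Tromsø: 7 + 1 + 3 + 1 = 12
Shortest: 11 mi.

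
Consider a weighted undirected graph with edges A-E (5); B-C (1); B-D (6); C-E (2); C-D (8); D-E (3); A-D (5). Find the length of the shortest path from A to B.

Comparing a few candidate routes:
A-D-B: 5 + 6 = 11
A-E-D-B: 5 + 3 + 6 = 14
A-D-C-B: 5 + 8 + 1 = 14
A-E-C-B: 5 + 2 + 1 = 8
A-D-E-C-B: 5 + 3 + 2 + 1 = 11
The minimum is 8.

8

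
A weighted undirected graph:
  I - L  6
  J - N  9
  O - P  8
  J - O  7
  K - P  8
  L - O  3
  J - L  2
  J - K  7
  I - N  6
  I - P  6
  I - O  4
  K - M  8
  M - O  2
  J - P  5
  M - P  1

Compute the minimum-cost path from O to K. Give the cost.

Comparing a few candidate routes:
O → L → J → K: 3 + 2 + 7 = 12
O → M → K: 2 + 8 = 10
O → M → P → J → K: 2 + 1 + 5 + 7 = 15
O → M → P → K: 2 + 1 + 8 = 11
O → J → K: 7 + 7 = 14
Shortest: 10.

10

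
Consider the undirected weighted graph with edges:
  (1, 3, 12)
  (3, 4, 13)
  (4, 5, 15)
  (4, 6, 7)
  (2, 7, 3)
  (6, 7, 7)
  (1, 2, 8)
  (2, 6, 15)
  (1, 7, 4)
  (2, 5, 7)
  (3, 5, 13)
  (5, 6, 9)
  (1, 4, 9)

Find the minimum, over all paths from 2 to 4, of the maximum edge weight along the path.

Some routes from 2 to 4:
2 → 7 → 6 → 4: max(3, 7, 7) = 7
2 → 1 → 7 → 6 → 4: max(8, 4, 7, 7) = 8
2 → 1 → 4: max(8, 9) = 9
The minimum achievable maximum is 7.

7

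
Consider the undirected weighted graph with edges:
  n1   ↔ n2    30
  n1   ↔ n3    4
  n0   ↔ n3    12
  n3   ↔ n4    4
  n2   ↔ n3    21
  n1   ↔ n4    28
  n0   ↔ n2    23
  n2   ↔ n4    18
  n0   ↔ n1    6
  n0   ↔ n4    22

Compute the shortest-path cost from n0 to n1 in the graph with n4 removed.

Routes from n0 to n1 avoiding n4:
n0 -> n2 -> n3 -> n1: 23 + 21 + 4 = 48
n0 -> n3 -> n2 -> n1: 12 + 21 + 30 = 63
n0 -> n3 -> n1: 12 + 4 = 16
n0 -> n2 -> n1: 23 + 30 = 53
n0 -> n1: 6
Best route has total 6.

6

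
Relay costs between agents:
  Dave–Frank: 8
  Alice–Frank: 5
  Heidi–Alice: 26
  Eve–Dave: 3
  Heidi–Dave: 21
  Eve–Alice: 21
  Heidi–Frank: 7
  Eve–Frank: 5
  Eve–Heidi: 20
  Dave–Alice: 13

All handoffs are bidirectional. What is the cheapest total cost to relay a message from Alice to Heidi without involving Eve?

Routes from Alice to Heidi avoiding Eve:
Alice -> Frank -> Heidi: 5 + 7 = 12
Alice -> Dave -> Heidi: 13 + 21 = 34
Alice -> Frank -> Dave -> Heidi: 5 + 8 + 21 = 34
Alice -> Heidi: 26
Alice -> Dave -> Frank -> Heidi: 13 + 8 + 7 = 28
Best route has total 12.

12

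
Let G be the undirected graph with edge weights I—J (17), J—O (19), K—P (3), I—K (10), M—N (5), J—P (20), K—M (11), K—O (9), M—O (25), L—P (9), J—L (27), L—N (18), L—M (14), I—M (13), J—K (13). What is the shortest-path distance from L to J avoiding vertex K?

Checking several routes:
L-N-M-I-J: 18 + 5 + 13 + 17 = 53
L-M-I-J: 14 + 13 + 17 = 44
L-J: 27
L-P-J: 9 + 20 = 29
L-M-O-J: 14 + 25 + 19 = 58
The minimum is 27.

27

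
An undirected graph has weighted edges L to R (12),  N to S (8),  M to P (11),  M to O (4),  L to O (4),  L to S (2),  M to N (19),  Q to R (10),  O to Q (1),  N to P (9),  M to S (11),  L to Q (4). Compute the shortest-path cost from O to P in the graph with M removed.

Paths from O to P avoiding M:
O-Q-L-S-N-P: 1 + 4 + 2 + 8 + 9 = 24
O-L-S-N-P: 4 + 2 + 8 + 9 = 23
O-Q-R-L-S-N-P: 1 + 10 + 12 + 2 + 8 + 9 = 42
Best route has total 23.

23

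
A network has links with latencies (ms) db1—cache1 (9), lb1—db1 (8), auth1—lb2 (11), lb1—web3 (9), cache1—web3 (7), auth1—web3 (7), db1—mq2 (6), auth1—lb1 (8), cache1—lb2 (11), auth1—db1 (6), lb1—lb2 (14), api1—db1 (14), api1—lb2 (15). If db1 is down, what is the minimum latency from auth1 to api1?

A few of the auth1→api1 routes:
auth1 → lb2 → api1: 11 + 15 = 26
auth1 → web3 → cache1 → lb2 → api1: 7 + 7 + 11 + 15 = 40
auth1 → lb1 → lb2 → api1: 8 + 14 + 15 = 37
The minimum is 26 ms.

26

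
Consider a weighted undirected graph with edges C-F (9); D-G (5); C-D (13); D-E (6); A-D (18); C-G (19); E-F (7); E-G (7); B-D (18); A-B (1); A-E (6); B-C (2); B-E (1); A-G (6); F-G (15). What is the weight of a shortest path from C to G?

Comparing a few candidate routes:
C - B - A - G: 2 + 1 + 6 = 9
C - B - E - D - G: 2 + 1 + 6 + 5 = 14
C - B - E - G: 2 + 1 + 7 = 10
C - B - E - A - G: 2 + 1 + 6 + 6 = 15
C - B - A - E - G: 2 + 1 + 6 + 7 = 16
The minimum is 9.

9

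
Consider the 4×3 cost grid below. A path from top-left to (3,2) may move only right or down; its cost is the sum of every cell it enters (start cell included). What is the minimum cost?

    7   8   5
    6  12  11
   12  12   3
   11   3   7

41

Take [0,0] [0,1] [0,2] [1,2] [2,2] [3,2] for a total of 7 + 8 + 5 + 11 + 3 + 7 = 41.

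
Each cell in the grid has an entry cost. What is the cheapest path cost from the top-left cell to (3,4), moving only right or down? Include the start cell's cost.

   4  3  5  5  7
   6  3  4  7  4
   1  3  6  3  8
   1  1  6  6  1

Cheapest: (0,0) (1,0) (2,0) (3,0) (3,1) (3,2) (3,3) (3,4)
  4 + 6 + 1 + 1 + 1 + 6 + 6 + 1 = 26
For comparison, the top-then-right route costs 37.

26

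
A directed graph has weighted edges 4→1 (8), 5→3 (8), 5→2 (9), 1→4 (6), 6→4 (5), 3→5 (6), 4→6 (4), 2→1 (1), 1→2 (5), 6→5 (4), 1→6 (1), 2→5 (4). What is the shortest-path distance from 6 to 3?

12

Candidate routes:
6→5→3: 4 + 8 = 12
6→4→1→2→5→3: 5 + 8 + 5 + 4 + 8 = 30
Shortest: 12.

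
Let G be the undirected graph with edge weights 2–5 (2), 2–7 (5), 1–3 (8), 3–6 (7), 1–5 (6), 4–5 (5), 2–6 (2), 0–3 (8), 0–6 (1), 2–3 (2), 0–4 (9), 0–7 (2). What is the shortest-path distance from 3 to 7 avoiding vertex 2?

Candidate routes:
3 - 1 - 5 - 4 - 0 - 7: 8 + 6 + 5 + 9 + 2 = 30
3 - 6 - 0 - 7: 7 + 1 + 2 = 10
3 - 0 - 7: 8 + 2 = 10
Shortest: 10.

10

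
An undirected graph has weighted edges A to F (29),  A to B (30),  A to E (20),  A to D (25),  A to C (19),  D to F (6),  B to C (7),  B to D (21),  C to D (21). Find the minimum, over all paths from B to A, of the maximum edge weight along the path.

19

Comparing a few candidate routes:
B -> C -> D -> A: max(7, 21, 25) = 25
B -> C -> A: max(7, 19) = 19
B -> D -> A: max(21, 25) = 25
B -> D -> C -> A: max(21, 21, 19) = 21
Smallest bottleneck: 19.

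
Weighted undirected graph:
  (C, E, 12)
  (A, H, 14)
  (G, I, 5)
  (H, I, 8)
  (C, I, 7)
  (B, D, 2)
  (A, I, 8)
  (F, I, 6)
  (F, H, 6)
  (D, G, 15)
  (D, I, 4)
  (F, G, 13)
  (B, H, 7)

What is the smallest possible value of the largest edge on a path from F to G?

Checking several routes:
F-H-A-I-G: max(6, 14, 8, 5) = 14
F-H-B-D-I-G: max(6, 7, 2, 4, 5) = 7
F-I-G: max(6, 5) = 6
F-G: max(13) = 13
F-H-I-G: max(6, 8, 5) = 8
Smallest bottleneck: 6.

6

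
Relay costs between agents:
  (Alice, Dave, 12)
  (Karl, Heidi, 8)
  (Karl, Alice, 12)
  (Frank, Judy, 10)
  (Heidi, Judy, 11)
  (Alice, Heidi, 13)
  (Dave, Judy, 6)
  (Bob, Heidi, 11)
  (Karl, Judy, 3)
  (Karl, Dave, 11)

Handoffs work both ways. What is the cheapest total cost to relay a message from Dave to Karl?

9

Checking several routes:
Dave→Judy→Karl: 6 + 3 = 9
Dave→Alice→Karl: 12 + 12 = 24
Dave→Karl: 11
Shortest: 9.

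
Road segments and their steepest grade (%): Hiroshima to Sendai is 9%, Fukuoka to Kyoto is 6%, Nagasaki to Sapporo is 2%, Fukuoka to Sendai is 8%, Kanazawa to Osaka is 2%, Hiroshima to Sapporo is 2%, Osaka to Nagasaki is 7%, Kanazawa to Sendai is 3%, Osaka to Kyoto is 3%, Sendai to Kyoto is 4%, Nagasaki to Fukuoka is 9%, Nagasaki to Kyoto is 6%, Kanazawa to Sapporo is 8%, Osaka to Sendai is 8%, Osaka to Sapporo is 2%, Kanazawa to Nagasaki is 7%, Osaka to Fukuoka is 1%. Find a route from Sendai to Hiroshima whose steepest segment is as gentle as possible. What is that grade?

3

Comparing a few candidate routes:
Sendai→Kanazawa→Osaka→Kyoto→Nagasaki→Sapporo→Hiroshima: max(3, 2, 3, 6, 2, 2) = 6
Sendai→Kanazawa→Osaka→Sapporo→Hiroshima: max(3, 2, 2, 2) = 3
Sendai→Kanazawa→Osaka→Fukuoka→Kyoto→Nagasaki→Sapporo→Hiroshima: max(3, 2, 1, 6, 6, 2, 2) = 6
Sendai→Kyoto→Osaka→Sapporo→Hiroshima: max(4, 3, 2, 2) = 4
Smallest bottleneck: 3%.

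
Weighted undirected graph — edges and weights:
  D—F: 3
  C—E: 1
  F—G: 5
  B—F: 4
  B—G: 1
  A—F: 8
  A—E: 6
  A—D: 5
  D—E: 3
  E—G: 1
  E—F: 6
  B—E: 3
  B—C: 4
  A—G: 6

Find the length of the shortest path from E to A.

Checking several routes:
E → A: 6
E → D → A: 3 + 5 = 8
E → G → A: 1 + 6 = 7
The minimum is 6.

6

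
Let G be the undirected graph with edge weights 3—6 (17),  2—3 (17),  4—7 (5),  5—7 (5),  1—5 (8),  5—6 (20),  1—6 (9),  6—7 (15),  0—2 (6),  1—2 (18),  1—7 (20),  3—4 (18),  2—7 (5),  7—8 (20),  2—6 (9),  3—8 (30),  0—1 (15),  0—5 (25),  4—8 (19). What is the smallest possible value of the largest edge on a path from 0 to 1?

8

Some routes from 0 to 1:
0 - 2 - 6 - 7 - 5 - 1: max(6, 9, 15, 5, 8) = 15
0 - 2 - 7 - 5 - 1: max(6, 5, 5, 8) = 8
0 - 2 - 7 - 6 - 1: max(6, 5, 15, 9) = 15
0 - 1: max(15) = 15
0 - 2 - 6 - 1: max(6, 9, 9) = 9
Best route has worst link 8.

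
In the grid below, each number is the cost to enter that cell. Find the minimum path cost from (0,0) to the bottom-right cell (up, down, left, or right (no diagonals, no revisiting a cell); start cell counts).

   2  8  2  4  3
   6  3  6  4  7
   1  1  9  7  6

32

Best path: r0c0 -> r0c1 -> r0c2 -> r0c3 -> r0c4 -> r1c4 -> r2c4
Cost: 2 + 8 + 2 + 4 + 3 + 7 + 6 = 32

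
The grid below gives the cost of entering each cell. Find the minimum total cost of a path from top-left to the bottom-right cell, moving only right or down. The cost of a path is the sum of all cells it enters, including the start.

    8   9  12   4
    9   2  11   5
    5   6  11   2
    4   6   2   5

Path (0,0) (0,1) (1,1) (2,1) (3,1) (3,2) (3,3): 8 + 9 + 2 + 6 + 6 + 2 + 5 = 38.
(Top row then right column would cost 45.)

38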